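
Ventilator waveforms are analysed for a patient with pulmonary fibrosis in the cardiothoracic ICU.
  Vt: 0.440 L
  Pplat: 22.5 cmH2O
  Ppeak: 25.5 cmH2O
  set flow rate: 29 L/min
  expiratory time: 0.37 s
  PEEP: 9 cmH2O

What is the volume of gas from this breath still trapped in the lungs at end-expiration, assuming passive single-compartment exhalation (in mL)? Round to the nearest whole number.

Flow: 29 L/min ÷ 60 = 0.4833 L/s.
R = (PIP − Pplat)/V̇ = (25.5 − 22.5) / 0.4833 = 3.0/0.4833 = 6.207 cmH2O·s/L.
C = Vt/(Pplat − PEEP) = 440.0 / (22.5 − 9) = 440.0/13.5 = 32.593 mL/cmH2O.
τ = R × C = 6.207 × 0.03259 L/cmH2O = 0.2023 s.
Fraction remaining = e^(−Te/τ) = e^(−0.37/0.2023) = 0.1606.
Trapped volume = 440.0 × 0.1606 = 70.664 mL.

71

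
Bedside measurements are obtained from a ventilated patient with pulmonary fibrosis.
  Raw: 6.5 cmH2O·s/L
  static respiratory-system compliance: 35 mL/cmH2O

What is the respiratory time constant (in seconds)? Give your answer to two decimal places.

0.23

τ = R × C = 6.5 × 35 mL/cmH2O = 6.5 × 0.035 L/cmH2O = 0.2275 s.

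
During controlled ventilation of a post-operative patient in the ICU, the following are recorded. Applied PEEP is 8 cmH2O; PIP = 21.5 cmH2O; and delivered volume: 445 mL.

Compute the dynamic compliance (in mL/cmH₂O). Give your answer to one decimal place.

33.0

Dynamic compliance = Vt / (PIP − PEEP) = 445 / (21.5 − 8) = 445 / 13.5 = 32.963 mL/cmH2O.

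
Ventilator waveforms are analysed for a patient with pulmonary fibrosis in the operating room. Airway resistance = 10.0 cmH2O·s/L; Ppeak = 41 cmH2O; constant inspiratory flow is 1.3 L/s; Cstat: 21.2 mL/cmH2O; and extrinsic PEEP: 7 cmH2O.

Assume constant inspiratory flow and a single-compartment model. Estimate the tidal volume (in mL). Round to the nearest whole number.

445

Equation of motion (constant flow): PIP = Vt/C + R·V̇ + PEEP.
Vt/C = PIP − R·V̇ − PEEP = 41 − 13.0 − 7 = 21.0 cmH2O.
Vt = C × 21.0 = 21.2 × 21.0 = 445.2 mL.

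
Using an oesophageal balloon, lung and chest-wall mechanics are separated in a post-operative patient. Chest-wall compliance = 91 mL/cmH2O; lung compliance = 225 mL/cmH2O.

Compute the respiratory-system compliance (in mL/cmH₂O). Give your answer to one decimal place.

Lung and chest wall are elastances in series: 1/Crs = 1/CL + 1/Ccw.
1/Crs = 1/225 + 1/91 = 0.01543.
Crs = 64.809 mL/cmH2O.

64.8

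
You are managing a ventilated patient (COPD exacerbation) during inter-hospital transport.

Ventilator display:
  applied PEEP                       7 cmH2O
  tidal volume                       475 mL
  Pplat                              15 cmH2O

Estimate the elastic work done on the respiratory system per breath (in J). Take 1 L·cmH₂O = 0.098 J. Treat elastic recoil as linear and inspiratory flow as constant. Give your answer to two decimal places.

0.19

Elastic work ≈ ½ × (Pplat − PEEP) × Vt = 0.5 × (15 − 7) × 0.475 L = 0.5 × 8.0 × 0.475 = 1.9 L·cmH2O.
× 0.098 J/(L·cmH2O) → 0.1862 J.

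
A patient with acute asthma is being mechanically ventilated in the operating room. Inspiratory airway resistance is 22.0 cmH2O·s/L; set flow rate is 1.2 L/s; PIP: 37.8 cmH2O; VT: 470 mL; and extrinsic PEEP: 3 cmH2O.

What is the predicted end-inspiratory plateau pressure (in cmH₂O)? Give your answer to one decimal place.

11.4

Pplat = PIP − Raw × flow = 37.8 − 22.0 × 1.2 = 37.8 − 26.4 = 11.4 cmH2O.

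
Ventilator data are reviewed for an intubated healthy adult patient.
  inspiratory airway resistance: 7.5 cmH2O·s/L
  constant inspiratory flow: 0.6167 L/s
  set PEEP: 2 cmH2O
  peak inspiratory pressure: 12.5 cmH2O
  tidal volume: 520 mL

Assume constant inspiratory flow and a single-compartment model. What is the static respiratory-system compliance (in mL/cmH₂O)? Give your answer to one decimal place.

Equation of motion (constant flow): PIP = Vt/C + R·V̇ + PEEP.
Vt/C = PIP − R·V̇ − PEEP = 12.5 − 7.5×0.6167 − 2 = 12.5 − 4.625 − 2 = 5.875 cmH2O.
C = Vt / 5.875 = 520 / 5.875 = 88.511 mL/cmH2O.

88.5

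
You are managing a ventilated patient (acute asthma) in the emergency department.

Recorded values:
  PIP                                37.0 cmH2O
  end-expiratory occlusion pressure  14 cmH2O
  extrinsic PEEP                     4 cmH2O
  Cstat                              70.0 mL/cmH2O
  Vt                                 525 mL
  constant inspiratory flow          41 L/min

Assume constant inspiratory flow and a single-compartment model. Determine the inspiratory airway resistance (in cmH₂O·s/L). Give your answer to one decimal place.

Flow: 41 L/min ÷ 60 = 0.6833 L/s.
Total PEEP = 14 cmH2O (set 4 + intrinsic 10); this is the baseline alveolar pressure.
Equation of motion (constant flow): PIP = Vt/C + R·V̇ + PEEP.
R·V̇ = PIP − Vt/C − PEEP = 37.0 − 525/70.0 − 14 = 37.0 − 7.5 − 14 = 15.5 cmH2O.
R = 15.5 / 0.6833 = 22.684 cmH2O·s/L.

22.7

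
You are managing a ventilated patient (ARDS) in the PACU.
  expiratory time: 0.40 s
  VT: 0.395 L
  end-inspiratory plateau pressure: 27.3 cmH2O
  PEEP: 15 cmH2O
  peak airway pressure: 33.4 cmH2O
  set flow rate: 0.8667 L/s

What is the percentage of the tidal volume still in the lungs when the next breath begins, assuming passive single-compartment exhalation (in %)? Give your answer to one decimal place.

R = (PIP − Pplat)/V̇ = (33.4 − 27.3) / 0.8667 = 6.1/0.8667 = 7.038 cmH2O·s/L.
C = Vt/(Pplat − PEEP) = 395.0 / (27.3 − 15) = 395.0/12.3 = 32.114 mL/cmH2O.
τ = R × C = 7.038 × 0.03211 L/cmH2O = 0.226 s.
Fraction remaining at end-expiration = e^(−Te/τ) = e^(−0.40/0.226) = 0.1703 → 17.03%.

17.0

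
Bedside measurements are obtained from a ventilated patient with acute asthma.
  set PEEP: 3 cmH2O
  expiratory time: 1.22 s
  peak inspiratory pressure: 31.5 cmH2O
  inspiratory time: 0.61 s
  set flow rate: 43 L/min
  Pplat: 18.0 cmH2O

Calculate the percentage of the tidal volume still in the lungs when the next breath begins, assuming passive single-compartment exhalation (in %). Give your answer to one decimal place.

10.8

Flow: 43 L/min ÷ 60 = 0.7167 L/s.
Vt = flow × Ti = 0.7167 L/s × 0.61 s × 1000 mL/L = 437.19 mL.
R = (PIP − Pplat)/V̇ = (31.5 − 18.0) / 0.7167 = 13.5/0.7167 = 18.836 cmH2O·s/L.
C = Vt/(Pplat − PEEP) = 437.19 / (18.0 − 3) = 437.19/15.0 = 29.146 mL/cmH2O.
τ = R × C = 18.836 × 0.02915 L/cmH2O = 0.5491 s.
Fraction remaining at end-expiration = e^(−Te/τ) = e^(−1.22/0.5491) = 0.1084 → 10.84%.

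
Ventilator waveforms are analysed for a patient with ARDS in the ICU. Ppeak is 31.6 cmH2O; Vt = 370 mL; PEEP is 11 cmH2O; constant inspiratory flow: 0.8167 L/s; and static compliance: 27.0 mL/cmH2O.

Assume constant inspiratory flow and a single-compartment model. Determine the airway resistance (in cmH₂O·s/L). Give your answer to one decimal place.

Equation of motion (constant flow): PIP = Vt/C + R·V̇ + PEEP.
R·V̇ = PIP − Vt/C − PEEP = 31.6 − 370/27.0 − 11 = 31.6 − 13.704 − 11 = 6.896 cmH2O.
R = 6.896 / 0.8167 = 8.444 cmH2O·s/L.

8.4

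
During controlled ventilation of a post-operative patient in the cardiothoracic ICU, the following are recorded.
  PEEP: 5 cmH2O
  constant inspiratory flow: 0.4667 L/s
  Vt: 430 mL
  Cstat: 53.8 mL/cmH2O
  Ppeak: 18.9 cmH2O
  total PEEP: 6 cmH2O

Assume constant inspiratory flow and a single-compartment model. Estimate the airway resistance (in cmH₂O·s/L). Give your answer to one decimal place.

Total PEEP = 6 cmH2O (set 5 + intrinsic 1); this is the baseline alveolar pressure.
Equation of motion (constant flow): PIP = Vt/C + R·V̇ + PEEP.
R·V̇ = PIP − Vt/C − PEEP = 18.9 − 430/53.8 − 6 = 18.9 − 7.993 − 6 = 4.907 cmH2O.
R = 4.907 / 0.4667 = 10.514 cmH2O·s/L.

10.5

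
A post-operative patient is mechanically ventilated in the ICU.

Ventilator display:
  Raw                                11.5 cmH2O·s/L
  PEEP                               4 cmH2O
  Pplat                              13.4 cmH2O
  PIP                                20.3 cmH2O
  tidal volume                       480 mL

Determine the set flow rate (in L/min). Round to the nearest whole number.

36

flow = (PIP − Pplat) / Raw = (20.3 − 13.4) / 11.5 = 0.6 L/s × 60 = 36.0 L/min.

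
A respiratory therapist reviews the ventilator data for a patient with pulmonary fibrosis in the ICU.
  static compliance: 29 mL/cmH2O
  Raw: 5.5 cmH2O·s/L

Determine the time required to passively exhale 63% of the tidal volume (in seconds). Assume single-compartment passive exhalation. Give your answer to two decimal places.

0.16

τ = R × C = 5.5 × 29 mL/cmH2O = 5.5 × 0.029 L/cmH2O = 0.1595 s.
Exhaled fraction f = 1 − e^(−t/τ) → t = −τ·ln(1 − f) = −0.1595·ln(0.37) = 0.1586 s.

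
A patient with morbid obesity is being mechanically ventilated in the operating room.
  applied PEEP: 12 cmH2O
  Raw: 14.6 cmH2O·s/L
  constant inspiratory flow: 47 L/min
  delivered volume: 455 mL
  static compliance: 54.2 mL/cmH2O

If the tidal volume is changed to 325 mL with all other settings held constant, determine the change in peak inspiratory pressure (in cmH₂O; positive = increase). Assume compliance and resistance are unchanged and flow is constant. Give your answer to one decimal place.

-2.4

PIP = Vt/C + R·V̇ + PEEP (constant-flow equation of motion).
Only the elastic term changes: ΔPIP = ΔVt / C = (325 − 455) / 54.2 = -2.399 cmH2O.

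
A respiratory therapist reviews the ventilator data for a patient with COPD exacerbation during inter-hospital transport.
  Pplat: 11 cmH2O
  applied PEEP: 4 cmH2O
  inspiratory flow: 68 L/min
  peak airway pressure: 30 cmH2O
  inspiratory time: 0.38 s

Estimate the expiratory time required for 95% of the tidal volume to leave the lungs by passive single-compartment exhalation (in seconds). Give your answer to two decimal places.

Flow: 68 L/min ÷ 60 = 1.1333 L/s.
Vt = flow × Ti = 1.1333 L/s × 0.38 s × 1000 mL/L = 430.65 mL.
R = (PIP − Pplat)/V̇ = (30 − 11) / 1.1333 = 19.0/1.1333 = 16.765 cmH2O·s/L.
C = Vt/(Pplat − PEEP) = 430.65 / (11 − 4) = 430.65/7.0 = 61.521 mL/cmH2O.
τ = R × C = 16.765 × 0.06152 L/cmH2O = 1.031 s.
t = −τ·ln(1 − 0.95) = −1.031·ln(0.05) = 3.089 s.

3.09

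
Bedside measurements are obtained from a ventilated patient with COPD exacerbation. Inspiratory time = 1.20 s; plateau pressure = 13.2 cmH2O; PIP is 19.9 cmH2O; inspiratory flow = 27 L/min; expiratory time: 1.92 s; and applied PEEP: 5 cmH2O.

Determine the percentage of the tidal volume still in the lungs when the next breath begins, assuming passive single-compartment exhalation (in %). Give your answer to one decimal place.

14.1

Flow: 27 L/min ÷ 60 = 0.45 L/s.
Vt = flow × Ti = 0.45 L/s × 1.20 s × 1000 mL/L = 540.0 mL.
R = (PIP − Pplat)/V̇ = (19.9 − 13.2) / 0.45 = 6.7/0.45 = 14.889 cmH2O·s/L.
C = Vt/(Pplat − PEEP) = 540.0 / (13.2 − 5) = 540.0/8.2 = 65.854 mL/cmH2O.
τ = R × C = 14.889 × 0.06585 L/cmH2O = 0.9804 s.
Fraction remaining at end-expiration = e^(−Te/τ) = e^(−1.92/0.9804) = 0.1411 → 14.11%.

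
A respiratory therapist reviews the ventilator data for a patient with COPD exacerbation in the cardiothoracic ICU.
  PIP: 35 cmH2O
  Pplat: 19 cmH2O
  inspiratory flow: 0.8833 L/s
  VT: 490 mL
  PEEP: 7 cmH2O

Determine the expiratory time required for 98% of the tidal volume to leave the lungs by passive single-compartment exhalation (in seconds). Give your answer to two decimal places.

R = (PIP − Pplat)/V̇ = (35 − 19) / 0.8833 = 16.0/0.8833 = 18.114 cmH2O·s/L.
C = Vt/(Pplat − PEEP) = 490.0 / (19 − 7) = 490.0/12.0 = 40.833 mL/cmH2O.
τ = R × C = 18.114 × 0.04083 L/cmH2O = 0.7396 s.
t = −τ·ln(1 − 0.98) = −0.7396·ln(0.02) = 2.893 s.

2.89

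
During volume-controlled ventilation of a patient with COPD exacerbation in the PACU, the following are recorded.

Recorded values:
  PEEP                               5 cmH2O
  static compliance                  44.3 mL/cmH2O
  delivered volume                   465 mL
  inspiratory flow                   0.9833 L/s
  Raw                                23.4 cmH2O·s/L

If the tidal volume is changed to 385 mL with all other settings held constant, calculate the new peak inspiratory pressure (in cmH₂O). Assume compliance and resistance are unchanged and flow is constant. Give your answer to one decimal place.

PIP = Vt/C + R·V̇ + PEEP (constant-flow equation of motion).
Only the elastic term changes: ΔPIP = ΔVt / C = (385 − 465) / 44.3 = -1.806 cmH2O.
Original PIP = 465/44.3 + 23.4×0.9833 + 5 = 38.506 cmH2O; new PIP = 38.506 + (-1.806) = 36.7 cmH2O.

36.7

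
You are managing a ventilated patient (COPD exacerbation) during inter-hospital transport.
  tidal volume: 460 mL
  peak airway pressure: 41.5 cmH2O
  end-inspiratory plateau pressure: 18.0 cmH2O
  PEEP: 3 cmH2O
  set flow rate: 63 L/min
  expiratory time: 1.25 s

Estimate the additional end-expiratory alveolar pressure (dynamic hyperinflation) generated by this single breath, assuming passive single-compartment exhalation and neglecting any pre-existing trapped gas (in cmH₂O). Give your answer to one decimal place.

2.4

Flow: 63 L/min ÷ 60 = 1.05 L/s.
R = (PIP − Pplat)/V̇ = (41.5 − 18.0) / 1.05 = 23.5/1.05 = 22.381 cmH2O·s/L.
C = Vt/(Pplat − PEEP) = 460.0 / (18.0 − 3) = 460.0/15.0 = 30.667 mL/cmH2O.
τ = R × C = 22.381 × 0.03067 L/cmH2O = 0.6864 s.
Fraction remaining = e^(−Te/τ) = e^(−1.25/0.6864) = 0.1618; trapped volume = 460.0 × 0.1618 = 74.428 mL.
Additional alveolar pressure from trapping ≈ V_trapped / C = 74.428 / 30.667 = 2.427 cmH2O.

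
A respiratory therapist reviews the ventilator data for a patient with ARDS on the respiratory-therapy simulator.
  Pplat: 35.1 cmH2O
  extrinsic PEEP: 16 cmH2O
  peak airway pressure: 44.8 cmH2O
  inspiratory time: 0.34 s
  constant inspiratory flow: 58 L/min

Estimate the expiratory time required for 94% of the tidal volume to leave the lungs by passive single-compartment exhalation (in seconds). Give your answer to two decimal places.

Flow: 58 L/min ÷ 60 = 0.9667 L/s.
Vt = flow × Ti = 0.9667 L/s × 0.34 s × 1000 mL/L = 328.68 mL.
R = (PIP − Pplat)/V̇ = (44.8 − 35.1) / 0.9667 = 9.7/0.9667 = 10.034 cmH2O·s/L.
C = Vt/(Pplat − PEEP) = 328.68 / (35.1 − 16) = 328.68/19.1 = 17.208 mL/cmH2O.
τ = R × C = 10.034 × 0.01721 L/cmH2O = 0.1727 s.
t = −τ·ln(1 − 0.94) = −0.1727·ln(0.06) = 0.4859 s.

0.49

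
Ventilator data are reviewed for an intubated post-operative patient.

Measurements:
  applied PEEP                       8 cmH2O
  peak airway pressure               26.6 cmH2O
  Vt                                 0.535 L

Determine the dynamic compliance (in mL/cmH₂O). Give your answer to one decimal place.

28.8

Dynamic compliance = Vt / (PIP − PEEP) = 535 / (26.6 − 8) = 535 / 18.6 = 28.763 mL/cmH2O.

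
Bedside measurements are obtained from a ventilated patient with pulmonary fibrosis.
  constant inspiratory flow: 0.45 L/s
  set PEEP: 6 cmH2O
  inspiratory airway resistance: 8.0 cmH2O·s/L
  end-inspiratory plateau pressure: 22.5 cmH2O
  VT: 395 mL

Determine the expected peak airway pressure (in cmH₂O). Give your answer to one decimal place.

26.1

PIP = Pplat + Raw × flow = 22.5 + 8.0 × 0.45 = 22.5 + 3.6 = 26.1 cmH2O.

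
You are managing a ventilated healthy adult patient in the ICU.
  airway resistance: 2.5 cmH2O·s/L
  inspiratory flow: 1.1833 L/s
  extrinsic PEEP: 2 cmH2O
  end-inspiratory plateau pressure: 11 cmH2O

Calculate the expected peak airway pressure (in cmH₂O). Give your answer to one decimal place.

PIP = Pplat + Raw × flow = 11 + 2.5 × 1.1833 = 11 + 2.958 = 13.958 cmH2O.

14.0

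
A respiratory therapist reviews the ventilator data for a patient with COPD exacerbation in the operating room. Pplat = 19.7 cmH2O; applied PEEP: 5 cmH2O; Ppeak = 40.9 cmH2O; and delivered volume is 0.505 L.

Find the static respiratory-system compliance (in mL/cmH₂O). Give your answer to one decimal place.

Cstat = Vt / (Pplat − PEEP) = 505 / (19.7 − 5) = 505 / 14.7 = 34.354 mL/cmH2O.

34.4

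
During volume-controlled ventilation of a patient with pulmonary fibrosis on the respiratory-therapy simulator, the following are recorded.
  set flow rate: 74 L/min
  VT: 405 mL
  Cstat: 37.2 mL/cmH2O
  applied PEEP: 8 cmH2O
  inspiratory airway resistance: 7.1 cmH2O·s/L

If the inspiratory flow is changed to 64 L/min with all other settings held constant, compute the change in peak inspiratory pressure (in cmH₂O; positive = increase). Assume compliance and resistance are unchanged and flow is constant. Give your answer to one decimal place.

-1.2

Flow: 74 L/min ÷ 60 = 1.2333 L/s.
New flow: 64 L/min ÷ 60 = 1.0667 L/s.
PIP = Vt/C + R·V̇ + PEEP (constant-flow equation of motion).
Only the resistive term changes: ΔPIP = R × ΔV̇ = 7.1 × (1.0667 − 1.2333) = 7.1 × -0.1666 = -1.183 cmH2O.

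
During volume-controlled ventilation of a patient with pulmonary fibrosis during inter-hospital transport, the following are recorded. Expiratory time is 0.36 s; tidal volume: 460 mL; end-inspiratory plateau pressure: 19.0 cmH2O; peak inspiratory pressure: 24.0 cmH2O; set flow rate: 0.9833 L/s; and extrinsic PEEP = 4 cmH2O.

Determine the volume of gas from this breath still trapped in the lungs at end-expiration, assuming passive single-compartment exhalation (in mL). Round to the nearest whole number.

R = (PIP − Pplat)/V̇ = (24.0 − 19.0) / 0.9833 = 5.0/0.9833 = 5.085 cmH2O·s/L.
C = Vt/(Pplat − PEEP) = 460.0 / (19.0 − 4) = 460.0/15.0 = 30.667 mL/cmH2O.
τ = R × C = 5.085 × 0.03067 L/cmH2O = 0.156 s.
Fraction remaining = e^(−Te/τ) = e^(−0.36/0.156) = 0.09949.
Trapped volume = 460.0 × 0.09949 = 45.765 mL.

46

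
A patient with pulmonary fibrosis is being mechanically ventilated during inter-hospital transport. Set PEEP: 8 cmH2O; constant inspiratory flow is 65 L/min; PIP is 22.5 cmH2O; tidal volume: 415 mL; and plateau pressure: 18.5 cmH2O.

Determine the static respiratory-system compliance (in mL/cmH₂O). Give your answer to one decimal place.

39.5

Cstat = Vt / (Pplat − PEEP) = 415 / (18.5 − 8) = 415 / 10.5 = 39.524 mL/cmH2O.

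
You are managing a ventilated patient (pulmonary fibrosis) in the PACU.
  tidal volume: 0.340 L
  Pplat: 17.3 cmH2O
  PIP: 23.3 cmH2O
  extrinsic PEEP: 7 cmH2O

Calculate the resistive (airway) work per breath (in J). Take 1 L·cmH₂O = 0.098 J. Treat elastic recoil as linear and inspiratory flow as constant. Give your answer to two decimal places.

With constant inspiratory flow the resistive pressure is constant at PIP − Pplat = 23.3 − 17.3 = 6.0 cmH2O, so resistive work = 6.0 × 0.340 = 2.04 L·cmH2O.
× 0.098 J/(L·cmH2O) → 0.1999 J.

0.20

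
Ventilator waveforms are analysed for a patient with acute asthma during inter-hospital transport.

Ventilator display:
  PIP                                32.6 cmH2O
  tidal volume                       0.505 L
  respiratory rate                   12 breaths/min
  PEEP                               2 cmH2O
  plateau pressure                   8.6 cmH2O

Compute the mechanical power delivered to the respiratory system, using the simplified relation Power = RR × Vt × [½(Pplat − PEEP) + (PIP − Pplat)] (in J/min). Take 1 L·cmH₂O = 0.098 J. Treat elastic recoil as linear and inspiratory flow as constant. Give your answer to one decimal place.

Per-breath work = Vt × [½(Pplat−PEEP) + (PIP−Pplat)] = 0.505 × [0.5×6.6 + 24.0] = 0.505 × 27.3 = 13.787 L·cmH2O.
Power = 12 × 13.787 = 165.44 L·cmH2O/min.
× 0.098 J/(L·cmH2O) → 16.213 J/min.

16.2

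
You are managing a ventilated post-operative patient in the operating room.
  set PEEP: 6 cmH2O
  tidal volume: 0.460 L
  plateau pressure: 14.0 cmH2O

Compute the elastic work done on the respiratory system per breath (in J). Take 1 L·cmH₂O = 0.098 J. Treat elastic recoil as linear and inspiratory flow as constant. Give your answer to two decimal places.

Elastic work ≈ ½ × (Pplat − PEEP) × Vt = 0.5 × (14.0 − 6) × 0.460 L = 0.5 × 8.0 × 0.460 = 1.84 L·cmH2O.
× 0.098 J/(L·cmH2O) → 0.1803 J.

0.18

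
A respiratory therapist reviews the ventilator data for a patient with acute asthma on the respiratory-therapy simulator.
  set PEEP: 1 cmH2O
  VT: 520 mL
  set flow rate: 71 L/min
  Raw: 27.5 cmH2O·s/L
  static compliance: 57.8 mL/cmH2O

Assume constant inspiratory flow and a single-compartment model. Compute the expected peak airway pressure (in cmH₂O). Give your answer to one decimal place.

Flow: 71 L/min ÷ 60 = 1.1833 L/s.
Equation of motion (constant flow): PIP = Vt/C + R·V̇ + PEEP.
PIP = 520/57.8 + 27.5×1.1833 + 1 = 8.997 + 32.541 + 1 = 42.538 cmH2O.

42.5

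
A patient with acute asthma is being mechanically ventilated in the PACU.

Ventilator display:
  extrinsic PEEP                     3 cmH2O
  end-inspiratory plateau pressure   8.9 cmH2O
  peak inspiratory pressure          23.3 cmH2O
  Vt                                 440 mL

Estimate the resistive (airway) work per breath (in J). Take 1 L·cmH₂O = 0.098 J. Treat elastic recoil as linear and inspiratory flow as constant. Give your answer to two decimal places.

0.62

With constant inspiratory flow the resistive pressure is constant at PIP − Pplat = 23.3 − 8.9 = 14.4 cmH2O, so resistive work = 14.4 × 0.440 = 6.336 L·cmH2O.
× 0.098 J/(L·cmH2O) → 0.6209 J.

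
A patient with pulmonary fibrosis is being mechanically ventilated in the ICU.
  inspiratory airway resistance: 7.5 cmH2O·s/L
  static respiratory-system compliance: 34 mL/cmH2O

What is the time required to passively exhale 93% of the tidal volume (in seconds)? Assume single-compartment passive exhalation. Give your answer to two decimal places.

0.68

τ = R × C = 7.5 × 34 mL/cmH2O = 7.5 × 0.034 L/cmH2O = 0.255 s.
Exhaled fraction f = 1 − e^(−t/τ) → t = −τ·ln(1 − f) = −0.255·ln(0.07) = 0.6781 s.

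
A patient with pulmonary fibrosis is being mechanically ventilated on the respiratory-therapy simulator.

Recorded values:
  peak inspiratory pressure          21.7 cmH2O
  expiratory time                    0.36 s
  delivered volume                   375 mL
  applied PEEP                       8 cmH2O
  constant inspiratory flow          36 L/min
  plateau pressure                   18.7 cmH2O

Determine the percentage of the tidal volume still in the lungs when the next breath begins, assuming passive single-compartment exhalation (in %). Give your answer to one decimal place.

Flow: 36 L/min ÷ 60 = 0.6 L/s.
R = (PIP − Pplat)/V̇ = (21.7 − 18.7) / 0.6 = 3.0/0.6 = 5.0 cmH2O·s/L.
C = Vt/(Pplat − PEEP) = 375.0 / (18.7 − 8) = 375.0/10.7 = 35.047 mL/cmH2O.
τ = R × C = 5.0 × 0.03505 L/cmH2O = 0.1753 s.
Fraction remaining at end-expiration = e^(−Te/τ) = e^(−0.36/0.1753) = 0.1283 → 12.83%.

12.8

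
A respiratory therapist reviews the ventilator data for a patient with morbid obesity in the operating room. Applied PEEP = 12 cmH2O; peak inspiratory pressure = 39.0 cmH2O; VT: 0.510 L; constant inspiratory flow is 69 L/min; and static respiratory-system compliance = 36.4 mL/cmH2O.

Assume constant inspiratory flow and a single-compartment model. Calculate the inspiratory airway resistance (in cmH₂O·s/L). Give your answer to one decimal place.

11.3

Flow: 69 L/min ÷ 60 = 1.15 L/s.
Equation of motion (constant flow): PIP = Vt/C + R·V̇ + PEEP.
R·V̇ = PIP − Vt/C − PEEP = 39.0 − 510/36.4 − 12 = 39.0 − 14.011 − 12 = 12.989 cmH2O.
R = 12.989 / 1.15 = 11.295 cmH2O·s/L.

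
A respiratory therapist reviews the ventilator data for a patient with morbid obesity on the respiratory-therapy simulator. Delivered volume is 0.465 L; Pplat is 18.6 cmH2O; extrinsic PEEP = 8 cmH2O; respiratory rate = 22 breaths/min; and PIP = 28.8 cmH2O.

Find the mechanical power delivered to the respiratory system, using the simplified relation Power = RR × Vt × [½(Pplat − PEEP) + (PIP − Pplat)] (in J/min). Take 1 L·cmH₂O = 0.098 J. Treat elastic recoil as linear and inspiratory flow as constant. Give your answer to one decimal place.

Per-breath work = Vt × [½(Pplat−PEEP) + (PIP−Pplat)] = 0.465 × [0.5×10.6 + 10.2] = 0.465 × 15.5 = 7.208 L·cmH2O.
Power = 22 × 7.208 = 158.58 L·cmH2O/min.
× 0.098 J/(L·cmH2O) → 15.541 J/min.

15.5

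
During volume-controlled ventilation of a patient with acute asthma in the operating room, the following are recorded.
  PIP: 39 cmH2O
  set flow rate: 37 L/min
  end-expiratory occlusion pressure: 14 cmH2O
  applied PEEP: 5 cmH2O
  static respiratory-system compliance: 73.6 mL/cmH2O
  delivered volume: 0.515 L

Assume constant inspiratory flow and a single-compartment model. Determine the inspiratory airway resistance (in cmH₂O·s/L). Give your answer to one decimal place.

Flow: 37 L/min ÷ 60 = 0.6167 L/s.
Total PEEP = 14 cmH2O (set 5 + intrinsic 9); this is the baseline alveolar pressure.
Equation of motion (constant flow): PIP = Vt/C + R·V̇ + PEEP.
R·V̇ = PIP − Vt/C − PEEP = 39 − 515/73.6 − 14 = 39 − 6.997 − 14 = 18.003 cmH2O.
R = 18.003 / 0.6167 = 29.192 cmH2O·s/L.

29.2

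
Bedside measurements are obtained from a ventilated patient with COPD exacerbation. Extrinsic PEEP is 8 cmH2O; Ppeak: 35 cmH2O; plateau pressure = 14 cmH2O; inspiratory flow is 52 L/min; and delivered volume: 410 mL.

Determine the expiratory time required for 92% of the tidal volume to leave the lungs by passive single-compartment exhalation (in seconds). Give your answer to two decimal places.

4.18

Flow: 52 L/min ÷ 60 = 0.8667 L/s.
R = (PIP − Pplat)/V̇ = (35 − 14) / 0.8667 = 21.0/0.8667 = 24.23 cmH2O·s/L.
C = Vt/(Pplat − PEEP) = 410.0 / (14 − 8) = 410.0/6.0 = 68.333 mL/cmH2O.
τ = R × C = 24.23 × 0.06833 L/cmH2O = 1.656 s.
t = −τ·ln(1 − 0.92) = −1.656·ln(0.08) = 4.183 s.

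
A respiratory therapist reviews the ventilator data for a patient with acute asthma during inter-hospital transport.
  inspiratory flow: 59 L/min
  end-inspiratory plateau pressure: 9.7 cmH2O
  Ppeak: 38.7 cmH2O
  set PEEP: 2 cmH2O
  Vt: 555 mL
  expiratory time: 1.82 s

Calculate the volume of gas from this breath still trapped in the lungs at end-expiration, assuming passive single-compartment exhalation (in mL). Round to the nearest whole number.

236

Flow: 59 L/min ÷ 60 = 0.9833 L/s.
R = (PIP − Pplat)/V̇ = (38.7 − 9.7) / 0.9833 = 29.0/0.9833 = 29.493 cmH2O·s/L.
C = Vt/(Pplat − PEEP) = 555.0 / (9.7 − 2) = 555.0/7.7 = 72.078 mL/cmH2O.
τ = R × C = 29.493 × 0.07208 L/cmH2O = 2.126 s.
Fraction remaining = e^(−Te/τ) = e^(−1.82/2.126) = 0.4248.
Trapped volume = 555.0 × 0.4248 = 235.76 mL.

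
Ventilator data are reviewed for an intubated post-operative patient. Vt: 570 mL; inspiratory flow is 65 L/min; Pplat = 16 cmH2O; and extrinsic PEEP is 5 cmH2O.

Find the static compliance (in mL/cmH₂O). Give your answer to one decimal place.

Cstat = Vt / (Pplat − PEEP) = 570 / (16 − 5) = 570 / 11.0 = 51.818 mL/cmH2O.

51.8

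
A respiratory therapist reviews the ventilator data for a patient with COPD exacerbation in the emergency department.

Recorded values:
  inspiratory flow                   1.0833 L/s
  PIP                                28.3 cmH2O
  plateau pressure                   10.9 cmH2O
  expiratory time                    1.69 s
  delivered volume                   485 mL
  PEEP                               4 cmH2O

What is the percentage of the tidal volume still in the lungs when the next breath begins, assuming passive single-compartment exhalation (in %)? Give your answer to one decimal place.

22.4

R = (PIP − Pplat)/V̇ = (28.3 − 10.9) / 1.0833 = 17.4/1.0833 = 16.062 cmH2O·s/L.
C = Vt/(Pplat − PEEP) = 485.0 / (10.9 − 4) = 485.0/6.9 = 70.29 mL/cmH2O.
τ = R × C = 16.062 × 0.07029 L/cmH2O = 1.129 s.
Fraction remaining at end-expiration = e^(−Te/τ) = e^(−1.69/1.129) = 0.2238 → 22.38%.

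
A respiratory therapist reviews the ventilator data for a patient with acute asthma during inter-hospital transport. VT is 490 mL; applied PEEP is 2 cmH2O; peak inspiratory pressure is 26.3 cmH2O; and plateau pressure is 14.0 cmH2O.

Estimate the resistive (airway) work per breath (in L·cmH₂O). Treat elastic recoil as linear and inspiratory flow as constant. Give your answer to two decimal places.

With constant inspiratory flow the resistive pressure is constant at PIP − Pplat = 26.3 − 14.0 = 12.3 cmH2O, so resistive work = 12.3 × 0.490 = 6.027 L·cmH2O.

6.03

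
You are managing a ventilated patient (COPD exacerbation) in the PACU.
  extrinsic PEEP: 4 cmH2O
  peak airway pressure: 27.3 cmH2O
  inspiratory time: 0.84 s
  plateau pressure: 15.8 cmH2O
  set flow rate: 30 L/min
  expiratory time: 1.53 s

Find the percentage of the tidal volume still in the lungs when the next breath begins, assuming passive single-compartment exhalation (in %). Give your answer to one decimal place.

Flow: 30 L/min ÷ 60 = 0.5 L/s.
Vt = flow × Ti = 0.5 L/s × 0.84 s × 1000 mL/L = 420.0 mL.
R = (PIP − Pplat)/V̇ = (27.3 − 15.8) / 0.5 = 11.5/0.5 = 23.0 cmH2O·s/L.
C = Vt/(Pplat − PEEP) = 420.0 / (15.8 − 4) = 420.0/11.8 = 35.593 mL/cmH2O.
τ = R × C = 23.0 × 0.03559 L/cmH2O = 0.8186 s.
Fraction remaining at end-expiration = e^(−Te/τ) = e^(−1.53/0.8186) = 0.1543 → 15.43%.

15.4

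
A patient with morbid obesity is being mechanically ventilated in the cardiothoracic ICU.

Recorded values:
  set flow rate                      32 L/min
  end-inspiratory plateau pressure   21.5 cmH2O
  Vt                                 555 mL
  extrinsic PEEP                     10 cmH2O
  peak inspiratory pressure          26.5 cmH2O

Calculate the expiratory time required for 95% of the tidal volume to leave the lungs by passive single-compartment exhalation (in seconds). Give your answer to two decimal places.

Flow: 32 L/min ÷ 60 = 0.5333 L/s.
R = (PIP − Pplat)/V̇ = (26.5 − 21.5) / 0.5333 = 5.0/0.5333 = 9.376 cmH2O·s/L.
C = Vt/(Pplat − PEEP) = 555.0 / (21.5 − 10) = 555.0/11.5 = 48.261 mL/cmH2O.
τ = R × C = 9.376 × 0.04826 L/cmH2O = 0.4525 s.
t = −τ·ln(1 − 0.95) = −0.4525·ln(0.05) = 1.356 s.

1.36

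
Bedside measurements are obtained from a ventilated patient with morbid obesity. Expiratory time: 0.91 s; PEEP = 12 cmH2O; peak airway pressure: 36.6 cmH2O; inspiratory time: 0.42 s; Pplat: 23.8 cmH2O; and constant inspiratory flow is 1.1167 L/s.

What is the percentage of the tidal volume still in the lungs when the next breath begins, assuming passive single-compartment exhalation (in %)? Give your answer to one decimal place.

13.6

Vt = flow × Ti = 1.1167 L/s × 0.42 s × 1000 mL/L = 469.01 mL.
R = (PIP − Pplat)/V̇ = (36.6 − 23.8) / 1.1167 = 12.8/1.1167 = 11.462 cmH2O·s/L.
C = Vt/(Pplat − PEEP) = 469.01 / (23.8 − 12) = 469.01/11.8 = 39.747 mL/cmH2O.
τ = R × C = 11.462 × 0.03975 L/cmH2O = 0.4556 s.
Fraction remaining at end-expiration = e^(−Te/τ) = e^(−0.91/0.4556) = 0.1357 → 13.57%.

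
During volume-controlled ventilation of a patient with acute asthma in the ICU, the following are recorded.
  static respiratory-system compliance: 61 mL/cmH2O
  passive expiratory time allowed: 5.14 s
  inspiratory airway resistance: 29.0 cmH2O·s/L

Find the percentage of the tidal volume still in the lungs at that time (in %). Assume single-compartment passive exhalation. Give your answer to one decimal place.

τ = R × C = 29.0 × 61 mL/cmH2O = 29.0 × 0.061 L/cmH2O = 1.769 s.
Passive exhalation: V(t)/V₀ = e^(−t/τ) = e^(−5.14/1.769) = 0.05472.
Fraction remaining = 0.05472 → 5.472%.

5.5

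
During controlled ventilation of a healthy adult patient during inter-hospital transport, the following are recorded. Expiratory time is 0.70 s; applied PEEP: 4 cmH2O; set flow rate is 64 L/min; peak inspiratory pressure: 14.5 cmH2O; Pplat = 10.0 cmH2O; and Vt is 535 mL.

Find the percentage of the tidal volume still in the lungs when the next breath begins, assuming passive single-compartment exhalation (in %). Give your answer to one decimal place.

15.6

Flow: 64 L/min ÷ 60 = 1.0667 L/s.
R = (PIP − Pplat)/V̇ = (14.5 − 10.0) / 1.0667 = 4.5/1.0667 = 4.219 cmH2O·s/L.
C = Vt/(Pplat − PEEP) = 535.0 / (10.0 − 4) = 535.0/6.0 = 89.167 mL/cmH2O.
τ = R × C = 4.219 × 0.08917 L/cmH2O = 0.3762 s.
Fraction remaining at end-expiration = e^(−Te/τ) = e^(−0.70/0.3762) = 0.1556 → 15.56%.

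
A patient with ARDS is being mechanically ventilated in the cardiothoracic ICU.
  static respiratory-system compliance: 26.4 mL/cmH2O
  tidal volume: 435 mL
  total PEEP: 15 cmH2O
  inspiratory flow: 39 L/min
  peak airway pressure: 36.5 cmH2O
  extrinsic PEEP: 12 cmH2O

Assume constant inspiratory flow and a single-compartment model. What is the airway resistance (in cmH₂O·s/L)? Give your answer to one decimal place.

7.7

Flow: 39 L/min ÷ 60 = 0.65 L/s.
Total PEEP = 15 cmH2O (set 12 + intrinsic 3); this is the baseline alveolar pressure.
Equation of motion (constant flow): PIP = Vt/C + R·V̇ + PEEP.
R·V̇ = PIP − Vt/C − PEEP = 36.5 − 435/26.4 − 15 = 36.5 − 16.477 − 15 = 5.023 cmH2O.
R = 5.023 / 0.65 = 7.728 cmH2O·s/L.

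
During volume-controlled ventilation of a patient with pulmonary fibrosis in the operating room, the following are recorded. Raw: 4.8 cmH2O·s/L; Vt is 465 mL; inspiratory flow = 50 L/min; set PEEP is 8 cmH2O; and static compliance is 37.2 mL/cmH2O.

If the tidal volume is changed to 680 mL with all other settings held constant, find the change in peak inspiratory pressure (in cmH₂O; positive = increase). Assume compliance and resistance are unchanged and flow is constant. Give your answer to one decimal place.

5.8

PIP = Vt/C + R·V̇ + PEEP (constant-flow equation of motion).
Only the elastic term changes: ΔPIP = ΔVt / C = (680 − 465) / 37.2 = 5.78 cmH2O.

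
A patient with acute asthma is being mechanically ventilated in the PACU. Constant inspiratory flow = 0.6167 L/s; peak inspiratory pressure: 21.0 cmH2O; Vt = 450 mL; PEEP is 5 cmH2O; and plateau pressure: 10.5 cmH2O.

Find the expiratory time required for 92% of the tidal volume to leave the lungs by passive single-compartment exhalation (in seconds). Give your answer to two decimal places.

3.52

R = (PIP − Pplat)/V̇ = (21.0 − 10.5) / 0.6167 = 10.5/0.6167 = 17.026 cmH2O·s/L.
C = Vt/(Pplat − PEEP) = 450.0 / (10.5 − 5) = 450.0/5.5 = 81.818 mL/cmH2O.
τ = R × C = 17.026 × 0.08182 L/cmH2O = 1.393 s.
t = −τ·ln(1 − 0.92) = −1.393·ln(0.08) = 3.518 s.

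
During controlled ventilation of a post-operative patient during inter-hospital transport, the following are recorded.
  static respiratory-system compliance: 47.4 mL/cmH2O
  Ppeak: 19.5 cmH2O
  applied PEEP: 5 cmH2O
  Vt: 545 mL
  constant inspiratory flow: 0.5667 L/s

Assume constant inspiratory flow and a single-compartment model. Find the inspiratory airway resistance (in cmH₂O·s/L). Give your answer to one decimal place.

5.3

Equation of motion (constant flow): PIP = Vt/C + R·V̇ + PEEP.
R·V̇ = PIP − Vt/C − PEEP = 19.5 − 545/47.4 − 5 = 19.5 − 11.498 − 5 = 3.002 cmH2O.
R = 3.002 / 0.5667 = 5.297 cmH2O·s/L.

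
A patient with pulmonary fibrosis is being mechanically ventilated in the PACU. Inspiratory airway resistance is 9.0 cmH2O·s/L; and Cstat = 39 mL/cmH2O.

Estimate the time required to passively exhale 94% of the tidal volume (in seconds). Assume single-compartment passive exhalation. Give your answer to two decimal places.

0.99

τ = R × C = 9.0 × 39 mL/cmH2O = 9.0 × 0.039 L/cmH2O = 0.351 s.
Exhaled fraction f = 1 − e^(−t/τ) → t = −τ·ln(1 − f) = −0.351·ln(0.06) = 0.9875 s.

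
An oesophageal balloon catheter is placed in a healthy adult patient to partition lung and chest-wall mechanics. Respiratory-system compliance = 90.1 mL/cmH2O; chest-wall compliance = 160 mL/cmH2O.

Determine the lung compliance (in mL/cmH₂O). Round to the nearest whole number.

206

1/CL = 1/Crs − 1/Ccw.
1/CL = 1/90.1 − 1/160 = 0.004849.
CL = 206.23 mL/cmH2O.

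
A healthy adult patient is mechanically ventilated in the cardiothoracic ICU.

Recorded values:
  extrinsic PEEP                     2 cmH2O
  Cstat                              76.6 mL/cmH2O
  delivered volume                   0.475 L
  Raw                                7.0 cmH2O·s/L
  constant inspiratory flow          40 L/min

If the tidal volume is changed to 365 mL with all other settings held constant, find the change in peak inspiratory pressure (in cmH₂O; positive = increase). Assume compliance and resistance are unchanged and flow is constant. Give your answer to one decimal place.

PIP = Vt/C + R·V̇ + PEEP (constant-flow equation of motion).
Only the elastic term changes: ΔPIP = ΔVt / C = (365 − 475) / 76.6 = -1.436 cmH2O.

-1.4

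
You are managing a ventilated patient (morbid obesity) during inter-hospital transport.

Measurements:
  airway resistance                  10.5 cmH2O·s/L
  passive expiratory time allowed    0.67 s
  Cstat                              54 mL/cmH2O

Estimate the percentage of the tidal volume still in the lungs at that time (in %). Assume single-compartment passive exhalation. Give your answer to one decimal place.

30.7

τ = R × C = 10.5 × 54 mL/cmH2O = 10.5 × 0.054 L/cmH2O = 0.567 s.
Passive exhalation: V(t)/V₀ = e^(−t/τ) = e^(−0.67/0.567) = 0.3068.
Fraction remaining = 0.3068 → 30.68%.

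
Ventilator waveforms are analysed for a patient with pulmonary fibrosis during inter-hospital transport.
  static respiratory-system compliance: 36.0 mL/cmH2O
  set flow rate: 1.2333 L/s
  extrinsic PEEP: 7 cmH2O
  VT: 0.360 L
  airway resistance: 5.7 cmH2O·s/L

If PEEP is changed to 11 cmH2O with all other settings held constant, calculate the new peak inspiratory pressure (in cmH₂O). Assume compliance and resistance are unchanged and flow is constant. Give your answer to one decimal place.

PIP = Vt/C + R·V̇ + PEEP (constant-flow equation of motion).
Only the baseline term changes: ΔPIP = ΔPEEP = 11 − 7 = 4.0 cmH2O.
Original PIP = 360/36.0 + 5.7×1.2333 + 7 = 24.03 cmH2O; new PIP = 24.03 + (4.0) = 28.03 cmH2O.

28.0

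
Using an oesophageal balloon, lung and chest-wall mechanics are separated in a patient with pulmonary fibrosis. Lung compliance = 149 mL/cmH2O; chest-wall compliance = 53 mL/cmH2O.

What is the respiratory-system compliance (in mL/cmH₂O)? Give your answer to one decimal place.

Lung and chest wall are elastances in series: 1/Crs = 1/CL + 1/Ccw.
1/Crs = 1/149 + 1/53 = 0.02558.
Crs = 39.093 mL/cmH2O.

39.1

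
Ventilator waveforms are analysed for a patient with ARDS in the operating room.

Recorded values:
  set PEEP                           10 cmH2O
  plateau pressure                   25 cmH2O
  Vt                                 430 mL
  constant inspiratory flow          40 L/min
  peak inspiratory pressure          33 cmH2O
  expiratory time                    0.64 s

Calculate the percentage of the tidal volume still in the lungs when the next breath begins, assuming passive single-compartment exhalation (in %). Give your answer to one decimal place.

15.6

Flow: 40 L/min ÷ 60 = 0.6667 L/s.
R = (PIP − Pplat)/V̇ = (33 − 25) / 0.6667 = 8.0/0.6667 = 11.999 cmH2O·s/L.
C = Vt/(Pplat − PEEP) = 430.0 / (25 − 10) = 430.0/15.0 = 28.667 mL/cmH2O.
τ = R × C = 11.999 × 0.02867 L/cmH2O = 0.344 s.
Fraction remaining at end-expiration = e^(−Te/τ) = e^(−0.64/0.344) = 0.1556 → 15.56%.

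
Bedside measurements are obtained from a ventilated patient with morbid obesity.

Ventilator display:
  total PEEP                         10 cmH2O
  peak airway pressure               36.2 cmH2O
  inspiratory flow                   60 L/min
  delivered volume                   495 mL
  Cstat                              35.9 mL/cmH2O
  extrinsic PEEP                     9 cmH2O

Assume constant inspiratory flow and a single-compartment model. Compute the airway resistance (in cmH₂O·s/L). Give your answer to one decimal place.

12.4

Flow: 60 L/min ÷ 60 = 1 L/s.
Total PEEP = 10 cmH2O (set 9 + intrinsic 1); this is the baseline alveolar pressure.
Equation of motion (constant flow): PIP = Vt/C + R·V̇ + PEEP.
R·V̇ = PIP − Vt/C − PEEP = 36.2 − 495/35.9 − 10 = 36.2 − 13.788 − 10 = 12.412 cmH2O.
R = 12.412 / 1 = 12.412 cmH2O·s/L.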